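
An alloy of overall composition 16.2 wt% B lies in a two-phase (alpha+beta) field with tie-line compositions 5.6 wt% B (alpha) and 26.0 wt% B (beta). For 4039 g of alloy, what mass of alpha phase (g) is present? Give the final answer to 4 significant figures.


f_alpha = (C_beta - C0) / (C_beta - C_alpha)
f_alpha = (26.0 - 16.2) / (26.0 - 5.6) = 0.480392
m_alpha = f_alpha * m_total = 0.480392 * 4039 = 1940 g


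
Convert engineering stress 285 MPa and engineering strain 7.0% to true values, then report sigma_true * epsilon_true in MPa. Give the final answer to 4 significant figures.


sigma_true = sigma_eng * (1 + epsilon_eng)
sigma_true = 285 * (1 + 0.07) = 304.95 MPa
epsilon_true = ln(1 + epsilon_eng)
epsilon_true = ln(1 + 0.07) = 0.0676586
sigma_true * epsilon_true = 304.95 * 0.0676586 = 20.63 MPa


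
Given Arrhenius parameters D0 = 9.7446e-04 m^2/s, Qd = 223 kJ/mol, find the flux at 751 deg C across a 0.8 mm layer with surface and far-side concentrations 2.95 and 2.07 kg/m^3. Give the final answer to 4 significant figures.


Step 1: D = D0 * exp(-Qd/(R*T))
T = 751 + 273.15 = 1024.15 K
D = 9.7446e-04 * exp(-223e3 / (8.314 * 1024.15)) = 4.11815e-15 m^2/s
Step 2: J = D * (C1 - C2) / dx
J = 4.11815e-15 * (2.95 - 2.07) / 8e-04
J = 4.53e-12 kg/(m^2*s)


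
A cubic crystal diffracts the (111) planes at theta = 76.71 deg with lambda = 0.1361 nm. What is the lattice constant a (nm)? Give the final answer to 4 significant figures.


d = lambda / (2*sin(theta))
d = 0.1361 / (2*sin(76.71 deg))
d = 0.0699226 nm
a = d * sqrt(h^2+k^2+l^2) = 0.0699226 * sqrt(3)
a = 0.1211 nm


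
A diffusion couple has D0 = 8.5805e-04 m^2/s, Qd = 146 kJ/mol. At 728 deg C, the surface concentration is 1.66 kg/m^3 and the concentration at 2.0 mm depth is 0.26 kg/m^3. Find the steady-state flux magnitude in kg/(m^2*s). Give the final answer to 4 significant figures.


Step 1: D = D0 * exp(-Qd/(R*T))
T = 728 + 273.15 = 1001.15 K
D = 8.5805e-04 * exp(-146e3 / (8.314 * 1001.15)) = 2.0689e-11 m^2/s
Step 2: J = D * (C1 - C2) / dx
J = 2.0689e-11 * (1.66 - 0.26) / 2e-03
J = 1.448e-08 kg/(m^2*s)


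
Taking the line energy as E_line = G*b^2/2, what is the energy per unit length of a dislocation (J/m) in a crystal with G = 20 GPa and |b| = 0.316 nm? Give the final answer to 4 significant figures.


E = G*b^2/2
b = 0.316 nm = 3.16e-10 m
G = 20 GPa = 2e+10 Pa
E = 0.5 * 2e+10 * (3.16e-10)^2
E = 9.986e-10 J/m


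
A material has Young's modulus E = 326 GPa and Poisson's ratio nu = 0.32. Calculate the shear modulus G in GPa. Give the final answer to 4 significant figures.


G = E / (2*(1+nu))
G = 326 / (2*(1+0.32))
G = 123.5 GPa


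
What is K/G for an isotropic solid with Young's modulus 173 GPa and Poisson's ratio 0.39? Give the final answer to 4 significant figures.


G = E / (2*(1+nu))
G = 173 / (2*(1+0.39)) = 62.2302 GPa
K = E / (3*(1-2*nu))
K = 173 / (3*(1-2*0.39)) = 262.121 GPa
K/G = 262.121 / 62.2302 = 4.212


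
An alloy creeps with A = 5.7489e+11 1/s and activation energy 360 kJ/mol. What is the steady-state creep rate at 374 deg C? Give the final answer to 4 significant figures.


rate = A * exp(-Q / (R*T))
T = 374 + 273.15 = 647.15 K
rate = 5.7489e+11 * exp(-360e3 / (8.314 * 647.15))
rate = 5.025e-18 1/s


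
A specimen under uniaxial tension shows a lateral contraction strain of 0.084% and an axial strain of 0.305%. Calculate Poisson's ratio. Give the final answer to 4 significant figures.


nu = -epsilon_lat / epsilon_axial
Lateral strain is contraction (negative), so using magnitudes:
nu = 0.084 / 0.305
nu = 0.2754


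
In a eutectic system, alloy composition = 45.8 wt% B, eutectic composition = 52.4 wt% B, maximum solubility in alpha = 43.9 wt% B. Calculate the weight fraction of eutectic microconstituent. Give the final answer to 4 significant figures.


f_primary = (C_e - C0) / (C_e - C_alpha_max)
f_primary = (52.4 - 45.8) / (52.4 - 43.9)
f_primary = 0.776471
f_eutectic = 1 - 0.776471 = 0.2235


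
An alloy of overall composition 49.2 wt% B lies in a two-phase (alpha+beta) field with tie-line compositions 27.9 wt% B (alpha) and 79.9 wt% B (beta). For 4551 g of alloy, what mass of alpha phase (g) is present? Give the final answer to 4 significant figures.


f_alpha = (C_beta - C0) / (C_beta - C_alpha)
f_alpha = (79.9 - 49.2) / (79.9 - 27.9) = 0.590385
m_alpha = f_alpha * m_total = 0.590385 * 4551 = 2687 g


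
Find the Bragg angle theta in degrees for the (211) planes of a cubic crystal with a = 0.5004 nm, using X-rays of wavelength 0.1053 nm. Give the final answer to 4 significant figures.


d = a / sqrt(h^2+k^2+l^2)
d = 0.5004 / sqrt(6) = 0.204287 nm
lambda = 2*d*sin(theta)  =>  sin(theta) = lambda / (2*d)
sin(theta) = 0.1053 / (2 * 0.204287) = 0.257725
theta = 14.94 deg


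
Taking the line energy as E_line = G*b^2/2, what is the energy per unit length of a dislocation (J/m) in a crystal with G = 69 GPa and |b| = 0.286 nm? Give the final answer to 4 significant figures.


E = G*b^2/2
b = 0.286 nm = 2.86e-10 m
G = 69 GPa = 6.9e+10 Pa
E = 0.5 * 6.9e+10 * (2.86e-10)^2
E = 2.822e-09 J/m


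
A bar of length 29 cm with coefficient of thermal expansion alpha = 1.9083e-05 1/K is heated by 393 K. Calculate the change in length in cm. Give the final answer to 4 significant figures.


dL = L0 * alpha * dT
dL = 29 * 1.9083e-05 * 393
dL = 0.2175 cm


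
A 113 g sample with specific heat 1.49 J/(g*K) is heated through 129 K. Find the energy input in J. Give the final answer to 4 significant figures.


Q = m * cp * dT
Q = 113 * 1.49 * 129
Q = 21720 J


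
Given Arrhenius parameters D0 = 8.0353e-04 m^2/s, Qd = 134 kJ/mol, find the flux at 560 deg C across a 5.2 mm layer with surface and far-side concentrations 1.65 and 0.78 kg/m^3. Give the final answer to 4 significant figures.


Step 1: D = D0 * exp(-Qd/(R*T))
T = 560 + 273.15 = 833.15 K
D = 8.0353e-04 * exp(-134e3 / (8.314 * 833.15)) = 3.18801e-12 m^2/s
Step 2: J = D * (C1 - C2) / dx
J = 3.18801e-12 * (1.65 - 0.78) / 5.2e-03
J = 5.334e-10 kg/(m^2*s)


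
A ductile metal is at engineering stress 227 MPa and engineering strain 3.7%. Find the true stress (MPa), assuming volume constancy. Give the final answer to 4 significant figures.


sigma_true = sigma_eng * (1 + epsilon_eng)
sigma_true = 227 * (1 + 0.037)
sigma_true = 235.4 MPa


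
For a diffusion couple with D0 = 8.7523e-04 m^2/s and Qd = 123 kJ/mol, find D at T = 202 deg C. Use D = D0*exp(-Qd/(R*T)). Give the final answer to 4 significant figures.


D = D0 * exp(-Qd / (R*T))
T = 475.15 K
D = 8.7523e-04 * exp(-123e3 / (8.314 * 475.15))
D = 2.63e-17 m^2/s


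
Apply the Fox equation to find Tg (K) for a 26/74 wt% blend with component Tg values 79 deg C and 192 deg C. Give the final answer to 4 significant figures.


1/Tg = w1/Tg1 + w2/Tg2 (in Kelvin)
Tg1 = 352.15 K, Tg2 = 465.15 K
1/Tg = 0.26/352.15 + 0.74/465.15
Tg = 429.3 K


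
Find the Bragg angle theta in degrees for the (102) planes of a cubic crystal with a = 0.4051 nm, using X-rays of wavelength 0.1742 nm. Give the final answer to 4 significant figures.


d = a / sqrt(h^2+k^2+l^2)
d = 0.4051 / sqrt(5) = 0.181166 nm
lambda = 2*d*sin(theta)  =>  sin(theta) = lambda / (2*d)
sin(theta) = 0.1742 / (2 * 0.181166) = 0.480774
theta = 28.74 deg


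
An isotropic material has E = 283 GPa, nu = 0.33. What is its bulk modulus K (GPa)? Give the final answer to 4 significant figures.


K = E / (3*(1-2*nu))
K = 283 / (3*(1-2*0.33))
K = 277.5 GPa


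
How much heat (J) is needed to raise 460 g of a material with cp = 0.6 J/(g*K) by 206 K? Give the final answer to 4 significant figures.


Q = m * cp * dT
Q = 460 * 0.6 * 206
Q = 56860 J


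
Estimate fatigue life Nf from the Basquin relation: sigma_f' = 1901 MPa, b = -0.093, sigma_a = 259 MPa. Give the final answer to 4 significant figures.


sigma_a = sigma_f' * (2*Nf)^b
2*Nf = (sigma_a / sigma_f')^(1/b)
2*Nf = (259 / 1901)^(1/-0.093)
2*Nf = 2.03429e+09
Nf = 1.017e+09 cycles


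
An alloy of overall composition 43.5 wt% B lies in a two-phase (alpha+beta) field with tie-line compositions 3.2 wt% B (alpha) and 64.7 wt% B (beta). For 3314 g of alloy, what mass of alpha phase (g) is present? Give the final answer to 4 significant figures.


f_alpha = (C_beta - C0) / (C_beta - C_alpha)
f_alpha = (64.7 - 43.5) / (64.7 - 3.2) = 0.344715
m_alpha = f_alpha * m_total = 0.344715 * 3314 = 1142 g


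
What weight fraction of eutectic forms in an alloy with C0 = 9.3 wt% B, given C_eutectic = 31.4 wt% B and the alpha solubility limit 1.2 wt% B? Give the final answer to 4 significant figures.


f_primary = (C_e - C0) / (C_e - C_alpha_max)
f_primary = (31.4 - 9.3) / (31.4 - 1.2)
f_primary = 0.731788
f_eutectic = 1 - 0.731788 = 0.2682


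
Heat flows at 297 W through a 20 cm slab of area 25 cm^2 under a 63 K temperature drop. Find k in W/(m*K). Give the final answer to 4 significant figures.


k = Q*L / (A*dT)
L = 0.2 m, A = 2.5e-03 m^2
k = 297 * 0.2 / (2.5e-03 * 63)
k = 377.1 W/(m*K)


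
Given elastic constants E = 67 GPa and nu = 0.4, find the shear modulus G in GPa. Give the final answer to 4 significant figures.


G = E / (2*(1+nu))
G = 67 / (2*(1+0.4))
G = 23.93 GPa


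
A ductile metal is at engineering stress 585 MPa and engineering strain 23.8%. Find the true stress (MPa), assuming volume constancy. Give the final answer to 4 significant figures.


sigma_true = sigma_eng * (1 + epsilon_eng)
sigma_true = 585 * (1 + 0.238)
sigma_true = 724.2 MPa


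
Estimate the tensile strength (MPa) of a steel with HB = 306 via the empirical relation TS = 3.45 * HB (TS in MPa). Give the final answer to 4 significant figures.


TS (MPa) = 3.45 * HB
TS = 3.45 * 306
TS = 1056 MPa


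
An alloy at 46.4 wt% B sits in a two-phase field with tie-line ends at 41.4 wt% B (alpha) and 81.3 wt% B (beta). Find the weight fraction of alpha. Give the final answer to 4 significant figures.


f_alpha = (C_beta - C0) / (C_beta - C_alpha)
f_alpha = (81.3 - 46.4) / (81.3 - 41.4)
f_alpha = 0.8747


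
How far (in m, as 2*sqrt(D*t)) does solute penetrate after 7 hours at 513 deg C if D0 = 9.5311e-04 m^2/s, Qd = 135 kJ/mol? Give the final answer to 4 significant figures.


Step 1: D = D0 * exp(-Qd/(R*T))
T = 786.15 K
D = 9.5311e-04 * exp(-135e3 / (8.314 * 786.15)) = 1.02078e-12 m^2/s
Step 2: L = 2*sqrt(D*t)
t = 7 h = 25200 s
L = 2*sqrt(1.02078e-12 * 25200) = 3.208e-04 m


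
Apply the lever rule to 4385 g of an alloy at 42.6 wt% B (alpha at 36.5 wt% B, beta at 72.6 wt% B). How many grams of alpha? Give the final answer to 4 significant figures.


f_alpha = (C_beta - C0) / (C_beta - C_alpha)
f_alpha = (72.6 - 42.6) / (72.6 - 36.5) = 0.831025
m_alpha = f_alpha * m_total = 0.831025 * 4385 = 3644 g


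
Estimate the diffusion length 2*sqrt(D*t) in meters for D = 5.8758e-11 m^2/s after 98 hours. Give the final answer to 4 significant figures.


t = 98 hr = 352800 s
Diffusion length = 2*sqrt(D*t)
= 2*sqrt(5.8758e-11 * 352800)
= 9.106e-03 m


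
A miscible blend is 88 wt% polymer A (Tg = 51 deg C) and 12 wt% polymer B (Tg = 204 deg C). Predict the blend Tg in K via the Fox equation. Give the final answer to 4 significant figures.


1/Tg = w1/Tg1 + w2/Tg2 (in Kelvin)
Tg1 = 324.15 K, Tg2 = 477.15 K
1/Tg = 0.88/324.15 + 0.12/477.15
Tg = 337.1 K


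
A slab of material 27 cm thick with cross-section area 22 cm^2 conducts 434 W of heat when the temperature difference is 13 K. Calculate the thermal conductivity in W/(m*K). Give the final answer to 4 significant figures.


k = Q*L / (A*dT)
L = 0.27 m, A = 2.2e-03 m^2
k = 434 * 0.27 / (2.2e-03 * 13)
k = 4097 W/(m*K)


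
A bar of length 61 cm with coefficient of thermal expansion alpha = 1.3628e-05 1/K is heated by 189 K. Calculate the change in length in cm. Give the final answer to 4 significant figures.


dL = L0 * alpha * dT
dL = 61 * 1.3628e-05 * 189
dL = 0.1571 cm


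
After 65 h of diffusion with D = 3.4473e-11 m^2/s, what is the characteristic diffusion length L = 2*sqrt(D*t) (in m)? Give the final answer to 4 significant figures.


t = 65 hr = 234000 s
Diffusion length = 2*sqrt(D*t)
= 2*sqrt(3.4473e-11 * 234000)
= 5.68e-03 m


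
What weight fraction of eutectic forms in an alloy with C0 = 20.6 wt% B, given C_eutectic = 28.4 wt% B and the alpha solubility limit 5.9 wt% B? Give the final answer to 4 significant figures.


f_primary = (C_e - C0) / (C_e - C_alpha_max)
f_primary = (28.4 - 20.6) / (28.4 - 5.9)
f_primary = 0.346667
f_eutectic = 1 - 0.346667 = 0.6533


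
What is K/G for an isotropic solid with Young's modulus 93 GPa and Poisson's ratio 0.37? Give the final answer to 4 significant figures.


G = E / (2*(1+nu))
G = 93 / (2*(1+0.37)) = 33.9416 GPa
K = E / (3*(1-2*nu))
K = 93 / (3*(1-2*0.37)) = 119.231 GPa
K/G = 119.231 / 33.9416 = 3.513


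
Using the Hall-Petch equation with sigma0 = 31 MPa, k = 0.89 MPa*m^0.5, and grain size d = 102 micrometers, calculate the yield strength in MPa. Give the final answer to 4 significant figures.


sigma_y = sigma0 + k / sqrt(d)
d = 102 um = 1.02e-04 m
sigma_y = 31 + 0.89 / sqrt(1.02e-04)
sigma_y = 119.1 MPa


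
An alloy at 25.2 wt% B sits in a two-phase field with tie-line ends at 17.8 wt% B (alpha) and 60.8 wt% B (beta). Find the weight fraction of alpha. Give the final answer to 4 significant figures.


f_alpha = (C_beta - C0) / (C_beta - C_alpha)
f_alpha = (60.8 - 25.2) / (60.8 - 17.8)
f_alpha = 0.8279


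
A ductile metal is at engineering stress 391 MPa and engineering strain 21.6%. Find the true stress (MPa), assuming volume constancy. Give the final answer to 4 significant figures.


sigma_true = sigma_eng * (1 + epsilon_eng)
sigma_true = 391 * (1 + 0.216)
sigma_true = 475.5 MPa


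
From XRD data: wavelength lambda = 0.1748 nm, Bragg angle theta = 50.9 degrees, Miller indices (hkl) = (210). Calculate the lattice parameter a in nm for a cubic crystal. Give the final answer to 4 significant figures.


d = lambda / (2*sin(theta))
d = 0.1748 / (2*sin(50.9 deg))
d = 0.112622 nm
a = d * sqrt(h^2+k^2+l^2) = 0.112622 * sqrt(5)
a = 0.2518 nm


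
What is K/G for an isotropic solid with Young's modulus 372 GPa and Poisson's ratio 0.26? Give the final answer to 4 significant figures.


G = E / (2*(1+nu))
G = 372 / (2*(1+0.26)) = 147.619 GPa
K = E / (3*(1-2*nu))
K = 372 / (3*(1-2*0.26)) = 258.333 GPa
K/G = 258.333 / 147.619 = 1.75


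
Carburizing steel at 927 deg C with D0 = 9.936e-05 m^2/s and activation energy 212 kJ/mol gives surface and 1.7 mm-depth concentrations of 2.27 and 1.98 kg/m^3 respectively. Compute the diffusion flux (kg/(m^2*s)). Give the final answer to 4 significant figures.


Step 1: D = D0 * exp(-Qd/(R*T))
T = 927 + 273.15 = 1200.15 K
D = 9.936e-05 * exp(-212e3 / (8.314 * 1200.15)) = 5.88724e-14 m^2/s
Step 2: J = D * (C1 - C2) / dx
J = 5.88724e-14 * (2.27 - 1.98) / 1.7e-03
J = 1.004e-11 kg/(m^2*s)


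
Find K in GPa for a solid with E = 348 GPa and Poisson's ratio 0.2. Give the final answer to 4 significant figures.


K = E / (3*(1-2*nu))
K = 348 / (3*(1-2*0.2))
K = 193.3 GPa


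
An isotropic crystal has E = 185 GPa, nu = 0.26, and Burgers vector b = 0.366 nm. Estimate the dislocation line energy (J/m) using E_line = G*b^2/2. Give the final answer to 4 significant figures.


Step 1: G = E / (2*(1+nu))
G = 185 / (2*(1+0.26)) = 73.4127 GPa = 7.34127e+10 Pa
Step 2: E_line = G*b^2/2
b = 0.366 nm = 3.66e-10 m
E_line = 0.5 * 7.34127e+10 * (3.66e-10)^2 = 4.917e-09 J/m


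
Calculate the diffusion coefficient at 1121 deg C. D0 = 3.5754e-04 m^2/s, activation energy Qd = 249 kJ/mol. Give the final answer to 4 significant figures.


D = D0 * exp(-Qd / (R*T))
T = 1394.15 K
D = 3.5754e-04 * exp(-249e3 / (8.314 * 1394.15))
D = 1.674e-13 m^2/s


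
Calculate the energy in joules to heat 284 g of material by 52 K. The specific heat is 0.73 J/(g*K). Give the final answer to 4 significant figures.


Q = m * cp * dT
Q = 284 * 0.73 * 52
Q = 10780 J


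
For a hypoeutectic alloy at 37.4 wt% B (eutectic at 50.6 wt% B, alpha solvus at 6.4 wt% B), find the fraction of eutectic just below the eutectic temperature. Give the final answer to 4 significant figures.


f_primary = (C_e - C0) / (C_e - C_alpha_max)
f_primary = (50.6 - 37.4) / (50.6 - 6.4)
f_primary = 0.298643
f_eutectic = 1 - 0.298643 = 0.7014


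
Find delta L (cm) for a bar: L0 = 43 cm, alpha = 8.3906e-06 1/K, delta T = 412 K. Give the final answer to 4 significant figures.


dL = L0 * alpha * dT
dL = 43 * 8.3906e-06 * 412
dL = 0.1486 cm


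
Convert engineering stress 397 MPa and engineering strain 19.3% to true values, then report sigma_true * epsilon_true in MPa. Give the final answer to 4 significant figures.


sigma_true = sigma_eng * (1 + epsilon_eng)
sigma_true = 397 * (1 + 0.193) = 473.621 MPa
epsilon_true = ln(1 + epsilon_eng)
epsilon_true = ln(1 + 0.193) = 0.176471
sigma_true * epsilon_true = 473.621 * 0.176471 = 83.58 MPa


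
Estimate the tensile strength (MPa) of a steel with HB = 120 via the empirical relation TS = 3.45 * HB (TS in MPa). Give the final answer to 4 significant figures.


TS (MPa) = 3.45 * HB
TS = 3.45 * 120
TS = 414 MPa


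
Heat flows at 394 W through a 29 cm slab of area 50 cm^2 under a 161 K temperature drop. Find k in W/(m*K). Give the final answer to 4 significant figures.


k = Q*L / (A*dT)
L = 0.29 m, A = 5e-03 m^2
k = 394 * 0.29 / (5e-03 * 161)
k = 141.9 W/(m*K)


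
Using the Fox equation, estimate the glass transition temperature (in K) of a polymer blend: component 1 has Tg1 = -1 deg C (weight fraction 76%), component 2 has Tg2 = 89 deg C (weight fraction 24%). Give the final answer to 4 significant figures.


1/Tg = w1/Tg1 + w2/Tg2 (in Kelvin)
Tg1 = 272.15 K, Tg2 = 362.15 K
1/Tg = 0.76/272.15 + 0.24/362.15
Tg = 289.4 K


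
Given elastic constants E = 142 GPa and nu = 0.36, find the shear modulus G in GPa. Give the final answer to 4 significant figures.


G = E / (2*(1+nu))
G = 142 / (2*(1+0.36))
G = 52.21 GPa


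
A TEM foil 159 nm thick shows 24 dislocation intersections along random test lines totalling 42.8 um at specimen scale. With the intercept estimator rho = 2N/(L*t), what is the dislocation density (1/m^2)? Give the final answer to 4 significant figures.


rho = 2N / (L * t)
L = 42.8 um = 4.28e-05 m, t = 159 nm = 1.59e-07 m
rho = 2 * 24 / (4.28e-05 * 1.59e-07)
rho = 7.053e+12 1/m^2


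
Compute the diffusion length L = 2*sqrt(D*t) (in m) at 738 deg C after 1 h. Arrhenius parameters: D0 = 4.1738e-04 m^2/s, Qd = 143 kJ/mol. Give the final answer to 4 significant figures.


Step 1: D = D0 * exp(-Qd/(R*T))
T = 1011.15 K
D = 4.1738e-04 * exp(-143e3 / (8.314 * 1011.15)) = 1.71032e-11 m^2/s
Step 2: L = 2*sqrt(D*t)
t = 1 h = 3600 s
L = 2*sqrt(1.71032e-11 * 3600) = 4.963e-04 m


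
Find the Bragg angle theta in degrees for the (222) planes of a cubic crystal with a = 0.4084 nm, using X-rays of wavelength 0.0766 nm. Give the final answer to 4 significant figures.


d = a / sqrt(h^2+k^2+l^2)
d = 0.4084 / sqrt(12) = 0.117895 nm
lambda = 2*d*sin(theta)  =>  sin(theta) = lambda / (2*d)
sin(theta) = 0.0766 / (2 * 0.117895) = 0.324866
theta = 18.96 deg


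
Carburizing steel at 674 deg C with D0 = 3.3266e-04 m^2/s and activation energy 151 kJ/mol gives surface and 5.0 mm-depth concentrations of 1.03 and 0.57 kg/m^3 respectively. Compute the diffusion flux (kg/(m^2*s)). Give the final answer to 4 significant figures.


Step 1: D = D0 * exp(-Qd/(R*T))
T = 674 + 273.15 = 947.15 K
D = 3.3266e-04 * exp(-151e3 / (8.314 * 947.15)) = 1.56372e-12 m^2/s
Step 2: J = D * (C1 - C2) / dx
J = 1.56372e-12 * (1.03 - 0.57) / 5e-03
J = 1.439e-10 kg/(m^2*s)


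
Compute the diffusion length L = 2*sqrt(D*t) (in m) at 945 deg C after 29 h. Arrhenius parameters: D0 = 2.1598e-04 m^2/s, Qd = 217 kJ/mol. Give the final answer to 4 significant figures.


Step 1: D = D0 * exp(-Qd/(R*T))
T = 1218.15 K
D = 2.1598e-04 * exp(-217e3 / (8.314 * 1218.15)) = 1.06918e-13 m^2/s
Step 2: L = 2*sqrt(D*t)
t = 29 h = 104400 s
L = 2*sqrt(1.06918e-13 * 104400) = 2.113e-04 m


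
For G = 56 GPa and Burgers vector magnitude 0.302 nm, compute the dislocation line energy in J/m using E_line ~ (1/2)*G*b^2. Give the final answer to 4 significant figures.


E = G*b^2/2
b = 0.302 nm = 3.02e-10 m
G = 56 GPa = 5.6e+10 Pa
E = 0.5 * 5.6e+10 * (3.02e-10)^2
E = 2.554e-09 J/m


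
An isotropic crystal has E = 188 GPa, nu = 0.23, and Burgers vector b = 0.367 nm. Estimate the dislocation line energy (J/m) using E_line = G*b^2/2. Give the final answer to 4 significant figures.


Step 1: G = E / (2*(1+nu))
G = 188 / (2*(1+0.23)) = 76.4228 GPa = 7.64228e+10 Pa
Step 2: E_line = G*b^2/2
b = 0.367 nm = 3.67e-10 m
E_line = 0.5 * 7.64228e+10 * (3.67e-10)^2 = 5.147e-09 J/m


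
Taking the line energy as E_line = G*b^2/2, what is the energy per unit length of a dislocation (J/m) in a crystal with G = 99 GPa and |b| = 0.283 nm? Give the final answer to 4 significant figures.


E = G*b^2/2
b = 0.283 nm = 2.83e-10 m
G = 99 GPa = 9.9e+10 Pa
E = 0.5 * 9.9e+10 * (2.83e-10)^2
E = 3.964e-09 J/m


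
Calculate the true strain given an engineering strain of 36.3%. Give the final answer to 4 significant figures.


epsilon_true = ln(1 + epsilon_eng)
epsilon_true = ln(1 + 0.363)
epsilon_true = 0.3097


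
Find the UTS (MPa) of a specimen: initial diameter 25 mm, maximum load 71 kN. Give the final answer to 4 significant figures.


A0 = pi*(d/2)^2 = pi*(25/2)^2 = 490.874 mm^2
UTS = F_max / A0 = 71*1000 / 490.874
UTS = 144.6 MPa


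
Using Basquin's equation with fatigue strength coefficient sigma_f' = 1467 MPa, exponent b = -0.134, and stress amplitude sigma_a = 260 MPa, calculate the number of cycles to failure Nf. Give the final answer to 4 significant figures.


sigma_a = sigma_f' * (2*Nf)^b
2*Nf = (sigma_a / sigma_f')^(1/b)
2*Nf = (260 / 1467)^(1/-0.134)
2*Nf = 405402
Nf = 202700 cycles


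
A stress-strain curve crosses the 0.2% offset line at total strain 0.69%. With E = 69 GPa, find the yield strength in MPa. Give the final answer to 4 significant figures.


Offset strain = 0.002
Elastic strain at yield = total_strain - offset = 6.9e-03 - 0.002 = 4.9e-03
sigma_y = E * elastic_strain = 69000 * 4.9e-03
sigma_y = 338.1 MPa


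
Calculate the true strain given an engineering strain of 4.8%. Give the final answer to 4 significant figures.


epsilon_true = ln(1 + epsilon_eng)
epsilon_true = ln(1 + 0.048)
epsilon_true = 0.04688


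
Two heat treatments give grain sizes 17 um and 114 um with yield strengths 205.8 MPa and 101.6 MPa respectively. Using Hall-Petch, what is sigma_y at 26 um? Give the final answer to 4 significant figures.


sigma_y = sigma0 + k / sqrt(d)
1/sqrt(d1) = 1/sqrt(1.7e-05) = 242.536;  1/sqrt(d2) = 93.6586
k = (sigma1 - sigma2) / (1/sqrt(d1) - 1/sqrt(d2)) = (205.8 - 101.6) / (242.536 - 93.6586) = 0.699906 MPa*m^0.5
sigma0 = sigma1 - k/sqrt(d1) = 205.8 - 0.699906*242.536 = 36.0478 MPa
sigma_y(d3) = 36.0478 + 0.699906 / sqrt(2.6e-05) = 173.3 MPa


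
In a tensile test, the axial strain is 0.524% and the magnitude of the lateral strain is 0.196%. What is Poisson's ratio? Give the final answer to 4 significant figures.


nu = -epsilon_lat / epsilon_axial
Lateral strain is contraction (negative), so using magnitudes:
nu = 0.196 / 0.524
nu = 0.374


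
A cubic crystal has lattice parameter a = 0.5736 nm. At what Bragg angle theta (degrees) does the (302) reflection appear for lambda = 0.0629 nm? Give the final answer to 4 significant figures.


d = a / sqrt(h^2+k^2+l^2)
d = 0.5736 / sqrt(13) = 0.159088 nm
lambda = 2*d*sin(theta)  =>  sin(theta) = lambda / (2*d)
sin(theta) = 0.0629 / (2 * 0.159088) = 0.197689
theta = 11.4 deg


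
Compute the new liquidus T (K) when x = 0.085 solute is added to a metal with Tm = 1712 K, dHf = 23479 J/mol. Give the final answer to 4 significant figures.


dT = R*Tm^2*x / dHf
dT = 8.314 * 1712^2 * 0.085 / 23479
dT = 88.2179 K
T_new = 1712 - 88.2179 = 1624 K


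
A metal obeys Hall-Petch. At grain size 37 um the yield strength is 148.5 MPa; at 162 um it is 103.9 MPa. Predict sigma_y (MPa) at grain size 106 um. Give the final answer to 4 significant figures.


sigma_y = sigma0 + k / sqrt(d)
1/sqrt(d1) = 1/sqrt(3.7e-05) = 164.399;  1/sqrt(d2) = 78.5674
k = (sigma1 - sigma2) / (1/sqrt(d1) - 1/sqrt(d2)) = (148.5 - 103.9) / (164.399 - 78.5674) = 0.519622 MPa*m^0.5
sigma0 = sigma1 - k/sqrt(d1) = 148.5 - 0.519622*164.399 = 63.0746 MPa
sigma_y(d3) = 63.0746 + 0.519622 / sqrt(1.06e-04) = 113.5 MPa


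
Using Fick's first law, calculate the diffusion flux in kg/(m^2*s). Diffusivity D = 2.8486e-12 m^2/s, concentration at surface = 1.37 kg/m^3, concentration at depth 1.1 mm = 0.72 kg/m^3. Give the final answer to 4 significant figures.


J = -D * (dC/dx) = D * (C1 - C2) / dx
J = 2.8486e-12 * (1.37 - 0.72) / 1.1e-03
J = 1.683e-09 kg/(m^2*s)


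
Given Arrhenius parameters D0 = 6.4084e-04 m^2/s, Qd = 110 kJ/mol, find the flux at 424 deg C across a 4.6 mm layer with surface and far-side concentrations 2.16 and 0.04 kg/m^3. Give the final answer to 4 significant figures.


Step 1: D = D0 * exp(-Qd/(R*T))
T = 424 + 273.15 = 697.15 K
D = 6.4084e-04 * exp(-110e3 / (8.314 * 697.15)) = 3.6694e-12 m^2/s
Step 2: J = D * (C1 - C2) / dx
J = 3.6694e-12 * (2.16 - 0.04) / 4.6e-03
J = 1.691e-09 kg/(m^2*s)


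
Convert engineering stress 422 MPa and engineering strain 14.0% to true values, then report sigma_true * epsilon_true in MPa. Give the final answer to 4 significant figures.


sigma_true = sigma_eng * (1 + epsilon_eng)
sigma_true = 422 * (1 + 0.14) = 481.08 MPa
epsilon_true = ln(1 + epsilon_eng)
epsilon_true = ln(1 + 0.14) = 0.131028
sigma_true * epsilon_true = 481.08 * 0.131028 = 63.04 MPa


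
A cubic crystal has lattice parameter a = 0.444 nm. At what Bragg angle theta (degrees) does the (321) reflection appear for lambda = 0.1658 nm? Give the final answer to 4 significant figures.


d = a / sqrt(h^2+k^2+l^2)
d = 0.444 / sqrt(14) = 0.118664 nm
lambda = 2*d*sin(theta)  =>  sin(theta) = lambda / (2*d)
sin(theta) = 0.1658 / (2 * 0.118664) = 0.698611
theta = 44.32 deg


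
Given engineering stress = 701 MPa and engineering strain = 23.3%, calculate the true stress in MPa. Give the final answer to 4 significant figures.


sigma_true = sigma_eng * (1 + epsilon_eng)
sigma_true = 701 * (1 + 0.233)
sigma_true = 864.3 MPa


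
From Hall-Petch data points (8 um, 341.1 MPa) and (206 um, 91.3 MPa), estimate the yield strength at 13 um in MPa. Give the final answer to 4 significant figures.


sigma_y = sigma0 + k / sqrt(d)
1/sqrt(d1) = 1/sqrt(8e-06) = 353.553;  1/sqrt(d2) = 69.6733
k = (sigma1 - sigma2) / (1/sqrt(d1) - 1/sqrt(d2)) = (341.1 - 91.3) / (353.553 - 69.6733) = 0.879949 MPa*m^0.5
sigma0 = sigma1 - k/sqrt(d1) = 341.1 - 0.879949*353.553 = 29.991 MPa
sigma_y(d3) = 29.991 + 0.879949 / sqrt(1.3e-05) = 274 MPa


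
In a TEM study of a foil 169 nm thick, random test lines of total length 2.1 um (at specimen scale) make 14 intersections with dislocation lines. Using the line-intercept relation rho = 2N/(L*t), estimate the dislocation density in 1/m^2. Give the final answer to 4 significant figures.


rho = 2N / (L * t)
L = 2.1 um = 2.1e-06 m, t = 169 nm = 1.69e-07 m
rho = 2 * 14 / (2.1e-06 * 1.69e-07)
rho = 7.89e+13 1/m^2


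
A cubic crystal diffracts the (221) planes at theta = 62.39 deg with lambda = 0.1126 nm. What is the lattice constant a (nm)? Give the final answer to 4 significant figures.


d = lambda / (2*sin(theta))
d = 0.1126 / (2*sin(62.39 deg))
d = 0.0635352 nm
a = d * sqrt(h^2+k^2+l^2) = 0.0635352 * sqrt(9)
a = 0.1906 nm


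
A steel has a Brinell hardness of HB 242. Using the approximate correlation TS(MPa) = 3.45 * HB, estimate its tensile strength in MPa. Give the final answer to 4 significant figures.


TS (MPa) = 3.45 * HB
TS = 3.45 * 242
TS = 834.9 MPa


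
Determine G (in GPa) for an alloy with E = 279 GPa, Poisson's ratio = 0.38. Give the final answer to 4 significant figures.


G = E / (2*(1+nu))
G = 279 / (2*(1+0.38))
G = 101.1 GPa


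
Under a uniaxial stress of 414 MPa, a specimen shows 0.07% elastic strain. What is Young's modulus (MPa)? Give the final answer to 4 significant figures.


E = sigma / epsilon
epsilon = 0.07% = 7e-04
E = 414 / 7e-04
E = 591400 MPa


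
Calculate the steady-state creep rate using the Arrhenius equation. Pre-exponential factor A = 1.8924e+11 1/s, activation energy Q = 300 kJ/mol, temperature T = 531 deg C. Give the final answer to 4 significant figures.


rate = A * exp(-Q / (R*T))
T = 531 + 273.15 = 804.15 K
rate = 1.8924e+11 * exp(-300e3 / (8.314 * 804.15))
rate = 6.158e-09 1/s


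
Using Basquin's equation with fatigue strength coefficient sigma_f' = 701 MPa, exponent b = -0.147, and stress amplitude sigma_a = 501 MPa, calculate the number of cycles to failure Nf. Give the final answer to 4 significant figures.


sigma_a = sigma_f' * (2*Nf)^b
2*Nf = (sigma_a / sigma_f')^(1/b)
2*Nf = (501 / 701)^(1/-0.147)
2*Nf = 9.82614
Nf = 4.913 cycles


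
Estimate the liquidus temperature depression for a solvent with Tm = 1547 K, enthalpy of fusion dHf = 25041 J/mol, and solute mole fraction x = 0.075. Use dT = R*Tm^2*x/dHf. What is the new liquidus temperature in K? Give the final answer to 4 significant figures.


dT = R*Tm^2*x / dHf
dT = 8.314 * 1547^2 * 0.075 / 25041
dT = 59.5937 K
T_new = 1547 - 59.5937 = 1487 K


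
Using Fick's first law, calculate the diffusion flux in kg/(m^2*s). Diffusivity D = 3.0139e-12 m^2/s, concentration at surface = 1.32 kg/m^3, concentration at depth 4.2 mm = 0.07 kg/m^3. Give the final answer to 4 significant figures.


J = -D * (dC/dx) = D * (C1 - C2) / dx
J = 3.0139e-12 * (1.32 - 0.07) / 4.2e-03
J = 8.97e-10 kg/(m^2*s)


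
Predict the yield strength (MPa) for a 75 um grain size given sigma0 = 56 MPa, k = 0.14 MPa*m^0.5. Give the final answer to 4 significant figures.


sigma_y = sigma0 + k / sqrt(d)
d = 75 um = 7.5e-05 m
sigma_y = 56 + 0.14 / sqrt(7.5e-05)
sigma_y = 72.17 MPa


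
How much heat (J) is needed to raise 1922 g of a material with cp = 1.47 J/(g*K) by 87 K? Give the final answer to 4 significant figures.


Q = m * cp * dT
Q = 1922 * 1.47 * 87
Q = 245800 J


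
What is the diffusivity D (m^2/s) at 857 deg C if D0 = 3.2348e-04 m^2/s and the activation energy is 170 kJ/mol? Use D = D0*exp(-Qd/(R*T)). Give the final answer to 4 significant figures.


D = D0 * exp(-Qd / (R*T))
T = 1130.15 K
D = 3.2348e-04 * exp(-170e3 / (8.314 * 1130.15))
D = 4.491e-12 m^2/s


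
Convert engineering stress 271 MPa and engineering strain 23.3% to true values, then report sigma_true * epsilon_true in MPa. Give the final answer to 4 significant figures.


sigma_true = sigma_eng * (1 + epsilon_eng)
sigma_true = 271 * (1 + 0.233) = 334.143 MPa
epsilon_true = ln(1 + epsilon_eng)
epsilon_true = ln(1 + 0.233) = 0.20945
sigma_true * epsilon_true = 334.143 * 0.20945 = 69.99 MPa


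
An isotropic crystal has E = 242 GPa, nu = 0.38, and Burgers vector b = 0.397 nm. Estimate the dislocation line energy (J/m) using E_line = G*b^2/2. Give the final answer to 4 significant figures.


Step 1: G = E / (2*(1+nu))
G = 242 / (2*(1+0.38)) = 87.6812 GPa = 8.76812e+10 Pa
Step 2: E_line = G*b^2/2
b = 0.397 nm = 3.97e-10 m
E_line = 0.5 * 8.76812e+10 * (3.97e-10)^2 = 6.91e-09 J/m


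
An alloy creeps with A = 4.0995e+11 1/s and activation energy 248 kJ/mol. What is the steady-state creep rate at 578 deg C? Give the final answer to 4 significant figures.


rate = A * exp(-Q / (R*T))
T = 578 + 273.15 = 851.15 K
rate = 4.0995e+11 * exp(-248e3 / (8.314 * 851.15))
rate = 2.469e-04 1/s


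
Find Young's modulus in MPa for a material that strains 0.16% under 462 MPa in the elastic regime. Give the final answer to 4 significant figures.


E = sigma / epsilon
epsilon = 0.16% = 1.6e-03
E = 462 / 1.6e-03
E = 288800 MPa


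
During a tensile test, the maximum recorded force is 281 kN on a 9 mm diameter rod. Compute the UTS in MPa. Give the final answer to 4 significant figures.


A0 = pi*(d/2)^2 = pi*(9/2)^2 = 63.6173 mm^2
UTS = F_max / A0 = 281*1000 / 63.6173
UTS = 4417 MPa


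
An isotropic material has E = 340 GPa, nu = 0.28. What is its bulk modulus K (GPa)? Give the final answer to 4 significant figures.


K = E / (3*(1-2*nu))
K = 340 / (3*(1-2*0.28))
K = 257.6 GPa


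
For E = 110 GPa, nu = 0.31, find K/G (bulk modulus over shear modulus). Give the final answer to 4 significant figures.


G = E / (2*(1+nu))
G = 110 / (2*(1+0.31)) = 41.9847 GPa
K = E / (3*(1-2*nu))
K = 110 / (3*(1-2*0.31)) = 96.4912 GPa
K/G = 96.4912 / 41.9847 = 2.298


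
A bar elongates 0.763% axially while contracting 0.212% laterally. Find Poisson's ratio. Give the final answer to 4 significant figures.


nu = -epsilon_lat / epsilon_axial
Lateral strain is contraction (negative), so using magnitudes:
nu = 0.212 / 0.763
nu = 0.2779


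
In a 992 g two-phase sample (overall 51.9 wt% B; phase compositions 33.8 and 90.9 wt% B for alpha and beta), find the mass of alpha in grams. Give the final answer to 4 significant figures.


f_alpha = (C_beta - C0) / (C_beta - C_alpha)
f_alpha = (90.9 - 51.9) / (90.9 - 33.8) = 0.683012
m_alpha = f_alpha * m_total = 0.683012 * 992 = 677.5 g


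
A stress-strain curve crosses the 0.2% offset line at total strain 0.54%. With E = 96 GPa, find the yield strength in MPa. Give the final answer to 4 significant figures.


Offset strain = 0.002
Elastic strain at yield = total_strain - offset = 5.4e-03 - 0.002 = 3.4e-03
sigma_y = E * elastic_strain = 96000 * 3.4e-03
sigma_y = 326.4 MPa


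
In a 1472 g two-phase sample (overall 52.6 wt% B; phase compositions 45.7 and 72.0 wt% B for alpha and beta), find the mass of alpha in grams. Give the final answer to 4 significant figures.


f_alpha = (C_beta - C0) / (C_beta - C_alpha)
f_alpha = (72.0 - 52.6) / (72.0 - 45.7) = 0.737643
m_alpha = f_alpha * m_total = 0.737643 * 1472 = 1086 g


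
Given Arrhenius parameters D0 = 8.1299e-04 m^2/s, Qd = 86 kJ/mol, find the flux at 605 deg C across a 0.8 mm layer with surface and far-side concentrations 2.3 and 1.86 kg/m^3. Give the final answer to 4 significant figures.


Step 1: D = D0 * exp(-Qd/(R*T))
T = 605 + 273.15 = 878.15 K
D = 8.1299e-04 * exp(-86e3 / (8.314 * 878.15)) = 6.2287e-09 m^2/s
Step 2: J = D * (C1 - C2) / dx
J = 6.2287e-09 * (2.3 - 1.86) / 8e-04
J = 3.426e-06 kg/(m^2*s)


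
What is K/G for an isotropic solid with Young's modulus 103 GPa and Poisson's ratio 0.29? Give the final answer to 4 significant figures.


G = E / (2*(1+nu))
G = 103 / (2*(1+0.29)) = 39.9225 GPa
K = E / (3*(1-2*nu))
K = 103 / (3*(1-2*0.29)) = 81.746 GPa
K/G = 81.746 / 39.9225 = 2.048


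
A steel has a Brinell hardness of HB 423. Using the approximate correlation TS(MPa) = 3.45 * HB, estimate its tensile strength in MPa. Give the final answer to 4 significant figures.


TS (MPa) = 3.45 * HB
TS = 3.45 * 423
TS = 1459 MPa


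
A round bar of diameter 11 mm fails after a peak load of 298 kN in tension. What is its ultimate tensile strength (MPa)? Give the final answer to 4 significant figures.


A0 = pi*(d/2)^2 = pi*(11/2)^2 = 95.0332 mm^2
UTS = F_max / A0 = 298*1000 / 95.0332
UTS = 3136 MPa


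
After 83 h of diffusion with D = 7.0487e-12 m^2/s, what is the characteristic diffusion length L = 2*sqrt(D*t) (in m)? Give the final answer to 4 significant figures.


t = 83 hr = 298800 s
Diffusion length = 2*sqrt(D*t)
= 2*sqrt(7.0487e-12 * 298800)
= 2.903e-03 m


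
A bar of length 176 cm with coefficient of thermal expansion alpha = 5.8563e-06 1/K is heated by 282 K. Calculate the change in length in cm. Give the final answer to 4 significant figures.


dL = L0 * alpha * dT
dL = 176 * 5.8563e-06 * 282
dL = 0.2907 cm


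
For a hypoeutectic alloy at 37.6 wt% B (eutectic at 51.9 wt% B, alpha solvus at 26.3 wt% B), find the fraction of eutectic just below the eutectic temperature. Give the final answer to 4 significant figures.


f_primary = (C_e - C0) / (C_e - C_alpha_max)
f_primary = (51.9 - 37.6) / (51.9 - 26.3)
f_primary = 0.558594
f_eutectic = 1 - 0.558594 = 0.4414


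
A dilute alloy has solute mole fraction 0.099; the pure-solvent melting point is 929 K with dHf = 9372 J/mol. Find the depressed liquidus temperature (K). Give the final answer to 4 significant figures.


dT = R*Tm^2*x / dHf
dT = 8.314 * 929^2 * 0.099 / 9372
dT = 75.7957 K
T_new = 929 - 75.7957 = 853.2 K


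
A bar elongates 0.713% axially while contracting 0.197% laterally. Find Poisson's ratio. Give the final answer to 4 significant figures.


nu = -epsilon_lat / epsilon_axial
Lateral strain is contraction (negative), so using magnitudes:
nu = 0.197 / 0.713
nu = 0.2763


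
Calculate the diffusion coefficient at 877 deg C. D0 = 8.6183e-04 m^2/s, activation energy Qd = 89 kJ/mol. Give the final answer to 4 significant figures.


D = D0 * exp(-Qd / (R*T))
T = 1150.15 K
D = 8.6183e-04 * exp(-89e3 / (8.314 * 1150.15))
D = 7.822e-08 m^2/s


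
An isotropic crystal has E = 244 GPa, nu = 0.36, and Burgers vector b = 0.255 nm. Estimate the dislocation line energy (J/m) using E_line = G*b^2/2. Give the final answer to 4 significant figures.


Step 1: G = E / (2*(1+nu))
G = 244 / (2*(1+0.36)) = 89.7059 GPa = 8.97059e+10 Pa
Step 2: E_line = G*b^2/2
b = 0.255 nm = 2.55e-10 m
E_line = 0.5 * 8.97059e+10 * (2.55e-10)^2 = 2.917e-09 J/m


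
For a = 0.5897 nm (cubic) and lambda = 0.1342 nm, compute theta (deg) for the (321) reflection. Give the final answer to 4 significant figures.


d = a / sqrt(h^2+k^2+l^2)
d = 0.5897 / sqrt(14) = 0.157604 nm
lambda = 2*d*sin(theta)  =>  sin(theta) = lambda / (2*d)
sin(theta) = 0.1342 / (2 * 0.157604) = 0.425751
theta = 25.2 deg


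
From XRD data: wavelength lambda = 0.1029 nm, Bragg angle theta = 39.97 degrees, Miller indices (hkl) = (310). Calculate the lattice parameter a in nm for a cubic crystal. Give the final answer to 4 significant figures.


d = lambda / (2*sin(theta))
d = 0.1029 / (2*sin(39.97 deg))
d = 0.080092 nm
a = d * sqrt(h^2+k^2+l^2) = 0.080092 * sqrt(10)
a = 0.2533 nm


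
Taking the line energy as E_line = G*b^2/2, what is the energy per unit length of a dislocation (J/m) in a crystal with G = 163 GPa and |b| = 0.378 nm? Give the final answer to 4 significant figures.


E = G*b^2/2
b = 0.378 nm = 3.78e-10 m
G = 163 GPa = 1.63e+11 Pa
E = 0.5 * 1.63e+11 * (3.78e-10)^2
E = 1.165e-08 J/m


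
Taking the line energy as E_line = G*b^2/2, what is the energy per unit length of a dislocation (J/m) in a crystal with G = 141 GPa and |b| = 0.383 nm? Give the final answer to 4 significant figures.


E = G*b^2/2
b = 0.383 nm = 3.83e-10 m
G = 141 GPa = 1.41e+11 Pa
E = 0.5 * 1.41e+11 * (3.83e-10)^2
E = 1.034e-08 J/m


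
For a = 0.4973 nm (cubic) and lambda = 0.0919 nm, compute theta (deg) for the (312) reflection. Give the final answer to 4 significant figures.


d = a / sqrt(h^2+k^2+l^2)
d = 0.4973 / sqrt(14) = 0.132909 nm
lambda = 2*d*sin(theta)  =>  sin(theta) = lambda / (2*d)
sin(theta) = 0.0919 / (2 * 0.132909) = 0.345725
theta = 20.23 deg


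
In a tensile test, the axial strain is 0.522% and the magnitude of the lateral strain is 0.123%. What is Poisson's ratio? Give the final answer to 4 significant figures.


nu = -epsilon_lat / epsilon_axial
Lateral strain is contraction (negative), so using magnitudes:
nu = 0.123 / 0.522
nu = 0.2356


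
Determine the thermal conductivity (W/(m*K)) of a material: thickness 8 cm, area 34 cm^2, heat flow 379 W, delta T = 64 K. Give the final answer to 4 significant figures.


k = Q*L / (A*dT)
L = 0.08 m, A = 3.4e-03 m^2
k = 379 * 0.08 / (3.4e-03 * 64)
k = 139.3 W/(m*K)


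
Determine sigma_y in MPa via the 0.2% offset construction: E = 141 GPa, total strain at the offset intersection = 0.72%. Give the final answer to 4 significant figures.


Offset strain = 0.002
Elastic strain at yield = total_strain - offset = 7.2e-03 - 0.002 = 5.2e-03
sigma_y = E * elastic_strain = 141000 * 5.2e-03
sigma_y = 733.2 MPa
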